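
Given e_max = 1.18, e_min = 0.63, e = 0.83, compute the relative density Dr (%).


Using Dr = (e_max - e) / (e_max - e_min) * 100
e_max - e = 1.18 - 0.83 = 0.35
e_max - e_min = 1.18 - 0.63 = 0.55
Dr = 0.35 / 0.55 * 100
Dr = 63.64 %


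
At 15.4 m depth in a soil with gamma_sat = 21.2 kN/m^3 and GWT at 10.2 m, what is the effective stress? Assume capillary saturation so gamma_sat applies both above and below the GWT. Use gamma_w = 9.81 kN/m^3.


Result: 275.47 kPa

Derivation:
Total stress = gamma_sat * depth
sigma = 21.2 * 15.4 = 326.48 kPa
Pore water pressure u = gamma_w * (depth - d_wt)
u = 9.81 * (15.4 - 10.2) = 51.012 kPa
Effective stress = sigma - u
sigma' = 326.48 - 51.012 = 275.47 kPa


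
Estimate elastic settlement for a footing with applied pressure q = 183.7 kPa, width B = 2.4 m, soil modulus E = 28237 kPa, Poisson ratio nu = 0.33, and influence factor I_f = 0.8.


Result: 11.131 mm

Derivation:
Using Se = q * B * (1 - nu^2) * I_f / E
1 - nu^2 = 1 - 0.33^2 = 0.8911
Se = 183.7 * 2.4 * 0.8911 * 0.8 / 28237
Se = 0.011131 m
Convert to mm: Se = 0.011131 * 1000 = 11.131 mm


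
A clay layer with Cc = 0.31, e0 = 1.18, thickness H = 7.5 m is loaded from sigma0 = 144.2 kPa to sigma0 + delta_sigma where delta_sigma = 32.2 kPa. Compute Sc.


Result: 0.0934 m

Derivation:
Using Sc = Cc * H / (1 + e0) * log10((sigma0 + delta_sigma) / sigma0)
Stress ratio = (144.2 + 32.2) / 144.2 = 1.2233
log10(1.2233) = 0.0875333
Cc * H / (1 + e0) = 0.31 * 7.5 / (1 + 1.18) = 1.06651
Sc = 1.06651 * 0.0875333
Sc = 0.0934 m


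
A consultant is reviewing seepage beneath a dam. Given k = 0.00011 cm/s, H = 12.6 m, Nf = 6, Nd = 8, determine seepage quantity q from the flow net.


Convert k to m/s for unit consistency with H:
k = 0.00011 cm/s = 0.00011 / 100 m/s = 1.1e-06 m/s
Using q = k * H * Nf / Nd
Nf / Nd = 6 / 8 = 0.75
q = 1.1e-06 * 12.6 * 0.75
q = 1.04e-05 m^3/s per m


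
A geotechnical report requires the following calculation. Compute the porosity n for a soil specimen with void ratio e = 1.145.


Using the relation n = e / (1 + e)
n = 1.145 / (1 + 1.145)
n = 1.145 / 2.145
n = 0.5338


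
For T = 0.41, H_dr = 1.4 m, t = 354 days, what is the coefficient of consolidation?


Result: 0.00227 m^2/day

Derivation:
Using cv = T * H_dr^2 / t
H_dr^2 = 1.4^2 = 1.96
cv = 0.41 * 1.96 / 354
cv = 0.00227 m^2/day


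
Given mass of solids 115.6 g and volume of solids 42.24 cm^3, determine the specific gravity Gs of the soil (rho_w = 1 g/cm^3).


Using Gs = m_s / (V_s * rho_w)
Since rho_w = 1 g/cm^3:
Gs = 115.6 / 42.24
Gs = 2.737


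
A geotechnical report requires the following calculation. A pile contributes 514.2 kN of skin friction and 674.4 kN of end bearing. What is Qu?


Result: 1188.6 kN

Derivation:
Using Qu = Qf + Qb
Qu = 514.2 + 674.4
Qu = 1188.6 kN


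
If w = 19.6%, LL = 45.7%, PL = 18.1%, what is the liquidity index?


First compute the plasticity index:
PI = LL - PL = 45.7 - 18.1 = 27.6
Then compute the liquidity index:
LI = (w - PL) / PI
LI = (19.6 - 18.1) / 27.6
LI = 0.054


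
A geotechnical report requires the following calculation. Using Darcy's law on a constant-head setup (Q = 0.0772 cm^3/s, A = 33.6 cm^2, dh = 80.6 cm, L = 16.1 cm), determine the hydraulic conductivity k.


Compute hydraulic gradient:
i = dh / L = 80.6 / 16.1 = 5.00621
Then apply Darcy's law:
k = Q / (A * i)
k = 0.0772 / (33.6 * 5.00621)
k = 0.0772 / 168.209
k = 0.000459 cm/s


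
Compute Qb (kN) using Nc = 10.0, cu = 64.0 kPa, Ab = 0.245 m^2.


Result: 156.8 kN

Derivation:
Using Qb = Nc * cu * Ab
Qb = 10.0 * 64.0 * 0.245
Qb = 156.8 kN


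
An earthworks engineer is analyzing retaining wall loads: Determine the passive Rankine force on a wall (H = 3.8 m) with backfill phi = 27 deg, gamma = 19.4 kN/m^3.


Compute passive earth pressure coefficient:
Kp = tan^2(45 + phi/2) = tan^2(58.5) = 2.66294
Compute passive force:
Pp = 0.5 * Kp * gamma * H^2
Pp = 0.5 * 2.66294 * 19.4 * 3.8^2
Pp = 372.99 kN/m


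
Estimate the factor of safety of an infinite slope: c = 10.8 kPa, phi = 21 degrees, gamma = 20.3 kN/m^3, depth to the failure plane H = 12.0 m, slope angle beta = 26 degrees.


Result: 0.9

Derivation:
Using Fs = c / (gamma*H*sin(beta)*cos(beta)) + tan(phi)/tan(beta)
Cohesion contribution = 10.8 / (20.3*12.0*sin(26)*cos(26))
Cohesion contribution = 0.112524
Friction contribution = tan(21)/tan(26) = 0.787038
Fs = 0.112524 + 0.787038
Fs = 0.9


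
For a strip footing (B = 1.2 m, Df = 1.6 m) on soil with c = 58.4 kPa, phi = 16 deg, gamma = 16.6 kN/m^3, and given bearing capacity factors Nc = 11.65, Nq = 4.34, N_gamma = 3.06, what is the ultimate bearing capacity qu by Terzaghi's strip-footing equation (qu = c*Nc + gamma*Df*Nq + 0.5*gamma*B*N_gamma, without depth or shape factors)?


Compute qu = c*Nc + gamma*Df*Nq + 0.5*gamma*B*N_gamma
Term 1: 58.4 * 11.65 = 680.36
Term 2: 16.6 * 1.6 * 4.34 = 115.2704
Term 3: 0.5 * 16.6 * 1.2 * 3.06 = 30.4776
qu = 680.36 + 115.2704 + 30.4776
qu = 826.11 kPa


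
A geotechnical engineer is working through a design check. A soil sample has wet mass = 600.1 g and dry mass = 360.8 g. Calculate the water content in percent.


Result: 66.32 %

Derivation:
Using w = (m_wet - m_dry) / m_dry * 100
m_wet - m_dry = 600.1 - 360.8 = 239.3 g
w = 239.3 / 360.8 * 100
w = 66.32 %


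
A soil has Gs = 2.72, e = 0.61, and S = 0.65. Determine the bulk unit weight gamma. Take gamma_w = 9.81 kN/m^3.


Using gamma = gamma_w * (Gs + S*e) / (1 + e)
Numerator: Gs + S*e = 2.72 + 0.65*0.61 = 3.1165
Denominator: 1 + e = 1 + 0.61 = 1.61
gamma = 9.81 * 3.1165 / 1.61
gamma = 18.989 kN/m^3


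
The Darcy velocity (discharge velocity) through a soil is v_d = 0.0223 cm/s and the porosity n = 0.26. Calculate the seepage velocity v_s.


Result: 0.08577 cm/s

Derivation:
Using v_s = v_d / n
v_s = 0.0223 / 0.26
v_s = 0.08577 cm/s


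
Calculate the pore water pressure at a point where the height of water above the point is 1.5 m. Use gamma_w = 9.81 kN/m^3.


Using u = gamma_w * h_w
u = 9.81 * 1.5
u = 14.71 kPa


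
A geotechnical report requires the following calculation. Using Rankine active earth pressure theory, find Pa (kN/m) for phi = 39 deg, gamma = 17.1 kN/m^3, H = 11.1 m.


Compute active earth pressure coefficient:
Ka = tan^2(45 - phi/2) = tan^2(25.5) = 0.227506
Compute active force:
Pa = 0.5 * Ka * gamma * H^2
Pa = 0.5 * 0.227506 * 17.1 * 11.1^2
Pa = 239.66 kN/m


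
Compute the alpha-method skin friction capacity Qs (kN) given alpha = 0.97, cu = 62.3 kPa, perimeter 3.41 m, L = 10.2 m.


Result: 2101.91 kN

Derivation:
Using Qs = alpha * cu * perimeter * L
Qs = 0.97 * 62.3 * 3.41 * 10.2
Qs = 2101.91 kN


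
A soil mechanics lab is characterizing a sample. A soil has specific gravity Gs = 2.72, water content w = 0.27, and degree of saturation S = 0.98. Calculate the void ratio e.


Result: 0.7494

Derivation:
Using the relation e = Gs * w / S
e = 2.72 * 0.27 / 0.98
e = 0.7494


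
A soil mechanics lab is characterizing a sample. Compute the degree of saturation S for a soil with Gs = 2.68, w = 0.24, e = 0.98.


Using S = Gs * w / e
S = 2.68 * 0.24 / 0.98
S = 0.6563


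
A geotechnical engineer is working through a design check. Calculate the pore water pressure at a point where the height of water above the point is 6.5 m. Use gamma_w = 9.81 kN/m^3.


Result: 63.77 kPa

Derivation:
Using u = gamma_w * h_w
u = 9.81 * 6.5
u = 63.77 kPa


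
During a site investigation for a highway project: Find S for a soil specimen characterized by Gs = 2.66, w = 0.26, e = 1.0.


Using S = Gs * w / e
S = 2.66 * 0.26 / 1.0
S = 0.6916


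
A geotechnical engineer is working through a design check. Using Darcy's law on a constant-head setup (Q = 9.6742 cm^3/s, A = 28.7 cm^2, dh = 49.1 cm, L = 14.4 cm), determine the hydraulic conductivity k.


Compute hydraulic gradient:
i = dh / L = 49.1 / 14.4 = 3.40972
Then apply Darcy's law:
k = Q / (A * i)
k = 9.6742 / (28.7 * 3.40972)
k = 9.6742 / 97.859
k = 0.098859 cm/s


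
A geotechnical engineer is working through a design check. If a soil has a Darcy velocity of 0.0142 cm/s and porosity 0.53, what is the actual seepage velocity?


Using v_s = v_d / n
v_s = 0.0142 / 0.53
v_s = 0.02679 cm/s


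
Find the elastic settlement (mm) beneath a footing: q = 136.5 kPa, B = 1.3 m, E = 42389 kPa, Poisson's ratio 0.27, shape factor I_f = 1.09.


Using Se = q * B * (1 - nu^2) * I_f / E
1 - nu^2 = 1 - 0.27^2 = 0.9271
Se = 136.5 * 1.3 * 0.9271 * 1.09 / 42389
Se = 0.004230 m
Convert to mm: Se = 0.004230 * 1000 = 4.23 mm


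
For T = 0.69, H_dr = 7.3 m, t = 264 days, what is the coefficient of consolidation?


Using cv = T * H_dr^2 / t
H_dr^2 = 7.3^2 = 53.29
cv = 0.69 * 53.29 / 264
cv = 0.13928 m^2/day


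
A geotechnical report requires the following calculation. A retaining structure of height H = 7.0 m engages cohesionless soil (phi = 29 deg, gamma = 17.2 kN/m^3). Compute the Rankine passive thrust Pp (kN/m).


Compute passive earth pressure coefficient:
Kp = tan^2(45 + phi/2) = tan^2(59.5) = 2.88206
Compute passive force:
Pp = 0.5 * Kp * gamma * H^2
Pp = 0.5 * 2.88206 * 17.2 * 7.0^2
Pp = 1214.5 kN/m


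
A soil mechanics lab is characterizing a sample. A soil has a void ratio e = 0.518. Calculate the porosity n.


Using the relation n = e / (1 + e)
n = 0.518 / (1 + 0.518)
n = 0.518 / 1.518
n = 0.3412


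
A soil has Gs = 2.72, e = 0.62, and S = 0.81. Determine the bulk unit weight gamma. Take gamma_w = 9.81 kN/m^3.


Using gamma = gamma_w * (Gs + S*e) / (1 + e)
Numerator: Gs + S*e = 2.72 + 0.81*0.62 = 3.2222
Denominator: 1 + e = 1 + 0.62 = 1.62
gamma = 9.81 * 3.2222 / 1.62
gamma = 19.512 kN/m^3


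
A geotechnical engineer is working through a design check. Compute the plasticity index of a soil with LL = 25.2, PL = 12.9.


Using PI = LL - PL
PI = 25.2 - 12.9
PI = 12.3


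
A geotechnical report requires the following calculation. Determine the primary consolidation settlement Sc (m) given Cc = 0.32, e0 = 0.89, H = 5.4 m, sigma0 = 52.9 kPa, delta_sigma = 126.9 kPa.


Result: 0.4858 m

Derivation:
Using Sc = Cc * H / (1 + e0) * log10((sigma0 + delta_sigma) / sigma0)
Stress ratio = (52.9 + 126.9) / 52.9 = 3.39887
log10(3.39887) = 0.531334
Cc * H / (1 + e0) = 0.32 * 5.4 / (1 + 0.89) = 0.914286
Sc = 0.914286 * 0.531334
Sc = 0.4858 m


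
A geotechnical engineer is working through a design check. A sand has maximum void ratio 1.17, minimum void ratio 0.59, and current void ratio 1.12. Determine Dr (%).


Using Dr = (e_max - e) / (e_max - e_min) * 100
e_max - e = 1.17 - 1.12 = 0.05
e_max - e_min = 1.17 - 0.59 = 0.58
Dr = 0.05 / 0.58 * 100
Dr = 8.62 %


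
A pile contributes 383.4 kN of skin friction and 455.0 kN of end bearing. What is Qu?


Result: 838.4 kN

Derivation:
Using Qu = Qf + Qb
Qu = 383.4 + 455.0
Qu = 838.4 kN


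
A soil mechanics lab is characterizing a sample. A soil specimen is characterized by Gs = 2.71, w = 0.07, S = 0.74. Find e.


Result: 0.2564

Derivation:
Using the relation e = Gs * w / S
e = 2.71 * 0.07 / 0.74
e = 0.2564


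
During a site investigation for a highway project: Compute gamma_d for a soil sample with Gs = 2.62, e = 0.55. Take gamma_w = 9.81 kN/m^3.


Using gamma_d = Gs * gamma_w / (1 + e)
gamma_d = 2.62 * 9.81 / (1 + 0.55)
gamma_d = 2.62 * 9.81 / 1.55
gamma_d = 16.582 kN/m^3


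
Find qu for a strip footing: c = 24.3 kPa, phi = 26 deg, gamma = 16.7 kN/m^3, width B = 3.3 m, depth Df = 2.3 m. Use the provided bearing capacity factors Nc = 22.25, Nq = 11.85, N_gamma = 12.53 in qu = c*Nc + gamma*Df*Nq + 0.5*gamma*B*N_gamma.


Compute qu = c*Nc + gamma*Df*Nq + 0.5*gamma*B*N_gamma
Term 1: 24.3 * 22.25 = 540.675
Term 2: 16.7 * 2.3 * 11.85 = 455.1585
Term 3: 0.5 * 16.7 * 3.3 * 12.53 = 345.26415
qu = 540.675 + 455.1585 + 345.26415
qu = 1341.1 kPa


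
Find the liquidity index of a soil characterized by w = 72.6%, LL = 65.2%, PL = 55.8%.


First compute the plasticity index:
PI = LL - PL = 65.2 - 55.8 = 9.4
Then compute the liquidity index:
LI = (w - PL) / PI
LI = (72.6 - 55.8) / 9.4
LI = 1.787


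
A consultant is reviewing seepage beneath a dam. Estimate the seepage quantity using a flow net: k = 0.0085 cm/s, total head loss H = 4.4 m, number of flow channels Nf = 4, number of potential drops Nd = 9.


Result: 0.0001662 m^3/s per m

Derivation:
Convert k to m/s for unit consistency with H:
k = 0.0085 cm/s = 0.0085 / 100 m/s = 8.5e-05 m/s
Using q = k * H * Nf / Nd
Nf / Nd = 4 / 9 = 0.4444
q = 8.5e-05 * 4.4 * 0.4444
q = 0.0001662 m^3/s per m


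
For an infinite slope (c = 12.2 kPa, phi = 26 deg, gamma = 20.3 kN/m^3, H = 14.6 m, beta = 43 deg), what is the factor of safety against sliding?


Using Fs = c / (gamma*H*sin(beta)*cos(beta)) + tan(phi)/tan(beta)
Cohesion contribution = 12.2 / (20.3*14.6*sin(43)*cos(43))
Cohesion contribution = 0.0825278
Friction contribution = tan(26)/tan(43) = 0.523029
Fs = 0.0825278 + 0.523029
Fs = 0.606


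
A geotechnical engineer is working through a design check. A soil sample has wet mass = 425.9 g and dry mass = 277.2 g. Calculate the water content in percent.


Using w = (m_wet - m_dry) / m_dry * 100
m_wet - m_dry = 425.9 - 277.2 = 148.7 g
w = 148.7 / 277.2 * 100
w = 53.64 %


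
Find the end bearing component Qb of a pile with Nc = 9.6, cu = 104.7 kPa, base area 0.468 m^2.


Using Qb = Nc * cu * Ab
Qb = 9.6 * 104.7 * 0.468
Qb = 470.4 kN


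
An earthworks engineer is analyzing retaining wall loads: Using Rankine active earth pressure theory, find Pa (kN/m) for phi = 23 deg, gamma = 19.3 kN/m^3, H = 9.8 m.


Compute active earth pressure coefficient:
Ka = tan^2(45 - phi/2) = tan^2(33.5) = 0.438092
Compute active force:
Pa = 0.5 * Ka * gamma * H^2
Pa = 0.5 * 0.438092 * 19.3 * 9.8^2
Pa = 406.02 kN/m


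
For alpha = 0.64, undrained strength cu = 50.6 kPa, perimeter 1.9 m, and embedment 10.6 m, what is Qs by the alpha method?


Using Qs = alpha * cu * perimeter * L
Qs = 0.64 * 50.6 * 1.9 * 10.6
Qs = 652.21 kN


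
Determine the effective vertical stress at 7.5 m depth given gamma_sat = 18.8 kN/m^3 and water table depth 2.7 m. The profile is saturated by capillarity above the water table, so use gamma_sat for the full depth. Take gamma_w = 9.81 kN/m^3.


Result: 93.91 kPa

Derivation:
Total stress = gamma_sat * depth
sigma = 18.8 * 7.5 = 141.0 kPa
Pore water pressure u = gamma_w * (depth - d_wt)
u = 9.81 * (7.5 - 2.7) = 47.088 kPa
Effective stress = sigma - u
sigma' = 141.0 - 47.088 = 93.91 kPa


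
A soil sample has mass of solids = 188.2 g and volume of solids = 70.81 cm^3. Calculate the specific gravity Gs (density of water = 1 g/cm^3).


Using Gs = m_s / (V_s * rho_w)
Since rho_w = 1 g/cm^3:
Gs = 188.2 / 70.81
Gs = 2.658


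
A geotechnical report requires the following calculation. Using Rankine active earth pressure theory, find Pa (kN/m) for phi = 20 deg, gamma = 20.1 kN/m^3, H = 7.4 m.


Result: 269.83 kN/m

Derivation:
Compute active earth pressure coefficient:
Ka = tan^2(45 - phi/2) = tan^2(35.0) = 0.490291
Compute active force:
Pa = 0.5 * Ka * gamma * H^2
Pa = 0.5 * 0.490291 * 20.1 * 7.4^2
Pa = 269.83 kN/m


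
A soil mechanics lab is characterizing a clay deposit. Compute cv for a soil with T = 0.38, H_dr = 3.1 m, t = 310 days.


Using cv = T * H_dr^2 / t
H_dr^2 = 3.1^2 = 9.61
cv = 0.38 * 9.61 / 310
cv = 0.01178 m^2/day


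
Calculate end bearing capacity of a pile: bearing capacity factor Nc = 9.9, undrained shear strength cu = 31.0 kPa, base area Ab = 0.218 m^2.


Using Qb = Nc * cu * Ab
Qb = 9.9 * 31.0 * 0.218
Qb = 66.9 kN


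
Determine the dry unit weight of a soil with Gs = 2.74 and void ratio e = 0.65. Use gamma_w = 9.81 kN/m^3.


Using gamma_d = Gs * gamma_w / (1 + e)
gamma_d = 2.74 * 9.81 / (1 + 0.65)
gamma_d = 2.74 * 9.81 / 1.65
gamma_d = 16.291 kN/m^3


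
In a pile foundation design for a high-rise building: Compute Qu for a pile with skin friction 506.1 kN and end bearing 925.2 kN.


Using Qu = Qf + Qb
Qu = 506.1 + 925.2
Qu = 1431.3 kN


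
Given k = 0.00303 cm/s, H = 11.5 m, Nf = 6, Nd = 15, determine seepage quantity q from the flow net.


Convert k to m/s for unit consistency with H:
k = 0.00303 cm/s = 0.00303 / 100 m/s = 3.03e-05 m/s
Using q = k * H * Nf / Nd
Nf / Nd = 6 / 15 = 0.4
q = 3.03e-05 * 11.5 * 0.4
q = 0.0001394 m^3/s per m


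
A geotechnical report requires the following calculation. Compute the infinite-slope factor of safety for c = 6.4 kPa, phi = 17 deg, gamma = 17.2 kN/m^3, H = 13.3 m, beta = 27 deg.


Using Fs = c / (gamma*H*sin(beta)*cos(beta)) + tan(phi)/tan(beta)
Cohesion contribution = 6.4 / (17.2*13.3*sin(27)*cos(27))
Cohesion contribution = 0.0691627
Friction contribution = tan(17)/tan(27) = 0.60003
Fs = 0.0691627 + 0.60003
Fs = 0.669


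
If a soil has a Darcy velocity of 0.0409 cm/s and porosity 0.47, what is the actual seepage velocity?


Result: 0.08702 cm/s

Derivation:
Using v_s = v_d / n
v_s = 0.0409 / 0.47
v_s = 0.08702 cm/s


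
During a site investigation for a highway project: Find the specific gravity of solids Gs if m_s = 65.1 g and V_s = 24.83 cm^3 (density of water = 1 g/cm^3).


Result: 2.622

Derivation:
Using Gs = m_s / (V_s * rho_w)
Since rho_w = 1 g/cm^3:
Gs = 65.1 / 24.83
Gs = 2.622


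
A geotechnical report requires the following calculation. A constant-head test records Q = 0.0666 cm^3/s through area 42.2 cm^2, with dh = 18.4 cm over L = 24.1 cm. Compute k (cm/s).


Compute hydraulic gradient:
i = dh / L = 18.4 / 24.1 = 0.763485
Then apply Darcy's law:
k = Q / (A * i)
k = 0.0666 / (42.2 * 0.763485)
k = 0.0666 / 32.2191
k = 0.002067 cm/s


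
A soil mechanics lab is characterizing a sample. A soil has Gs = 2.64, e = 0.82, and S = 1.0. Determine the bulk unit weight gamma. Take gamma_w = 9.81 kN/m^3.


Result: 18.65 kN/m^3

Derivation:
Using gamma = gamma_w * (Gs + S*e) / (1 + e)
Numerator: Gs + S*e = 2.64 + 1.0*0.82 = 3.46
Denominator: 1 + e = 1 + 0.82 = 1.82
gamma = 9.81 * 3.46 / 1.82
gamma = 18.65 kN/m^3


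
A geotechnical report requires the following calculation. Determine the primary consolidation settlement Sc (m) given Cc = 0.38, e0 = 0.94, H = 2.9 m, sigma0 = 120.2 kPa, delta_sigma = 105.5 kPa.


Result: 0.1554 m

Derivation:
Using Sc = Cc * H / (1 + e0) * log10((sigma0 + delta_sigma) / sigma0)
Stress ratio = (120.2 + 105.5) / 120.2 = 1.8777
log10(1.8777) = 0.273627
Cc * H / (1 + e0) = 0.38 * 2.9 / (1 + 0.94) = 0.568041
Sc = 0.568041 * 0.273627
Sc = 0.1554 m


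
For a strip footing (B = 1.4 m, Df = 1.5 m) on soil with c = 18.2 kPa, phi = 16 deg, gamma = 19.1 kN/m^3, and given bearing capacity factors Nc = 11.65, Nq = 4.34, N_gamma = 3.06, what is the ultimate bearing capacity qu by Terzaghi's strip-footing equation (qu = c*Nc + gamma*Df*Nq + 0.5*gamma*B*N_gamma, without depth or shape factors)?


Result: 377.28 kPa

Derivation:
Compute qu = c*Nc + gamma*Df*Nq + 0.5*gamma*B*N_gamma
Term 1: 18.2 * 11.65 = 212.03
Term 2: 19.1 * 1.5 * 4.34 = 124.341
Term 3: 0.5 * 19.1 * 1.4 * 3.06 = 40.9122
qu = 212.03 + 124.341 + 40.9122
qu = 377.28 kPa


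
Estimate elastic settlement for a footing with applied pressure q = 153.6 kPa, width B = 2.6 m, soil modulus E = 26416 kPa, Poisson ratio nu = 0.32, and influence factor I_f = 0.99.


Using Se = q * B * (1 - nu^2) * I_f / E
1 - nu^2 = 1 - 0.32^2 = 0.8976
Se = 153.6 * 2.6 * 0.8976 * 0.99 / 26416
Se = 0.013434 m
Convert to mm: Se = 0.013434 * 1000 = 13.434 mm


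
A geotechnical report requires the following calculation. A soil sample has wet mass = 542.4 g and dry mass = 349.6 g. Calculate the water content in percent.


Using w = (m_wet - m_dry) / m_dry * 100
m_wet - m_dry = 542.4 - 349.6 = 192.8 g
w = 192.8 / 349.6 * 100
w = 55.15 %


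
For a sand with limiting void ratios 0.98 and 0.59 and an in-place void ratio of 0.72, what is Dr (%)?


Using Dr = (e_max - e) / (e_max - e_min) * 100
e_max - e = 0.98 - 0.72 = 0.26
e_max - e_min = 0.98 - 0.59 = 0.39
Dr = 0.26 / 0.39 * 100
Dr = 66.67 %


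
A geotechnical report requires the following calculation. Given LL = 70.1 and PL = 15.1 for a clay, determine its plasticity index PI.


Using PI = LL - PL
PI = 70.1 - 15.1
PI = 55.0


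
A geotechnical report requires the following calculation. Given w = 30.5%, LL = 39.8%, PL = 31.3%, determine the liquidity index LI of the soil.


Result: -0.094

Derivation:
First compute the plasticity index:
PI = LL - PL = 39.8 - 31.3 = 8.5
Then compute the liquidity index:
LI = (w - PL) / PI
LI = (30.5 - 31.3) / 8.5
LI = -0.094


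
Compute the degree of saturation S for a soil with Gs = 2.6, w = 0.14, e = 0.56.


Using S = Gs * w / e
S = 2.6 * 0.14 / 0.56
S = 0.65


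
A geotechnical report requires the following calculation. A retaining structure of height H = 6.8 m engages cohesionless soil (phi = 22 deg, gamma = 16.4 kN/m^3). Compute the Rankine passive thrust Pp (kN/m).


Result: 833.41 kN/m

Derivation:
Compute passive earth pressure coefficient:
Kp = tan^2(45 + phi/2) = tan^2(56.0) = 2.197987
Compute passive force:
Pp = 0.5 * Kp * gamma * H^2
Pp = 0.5 * 2.197987 * 16.4 * 6.8^2
Pp = 833.41 kN/m


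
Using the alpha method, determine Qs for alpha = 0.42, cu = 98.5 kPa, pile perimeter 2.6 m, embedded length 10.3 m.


Using Qs = alpha * cu * perimeter * L
Qs = 0.42 * 98.5 * 2.6 * 10.3
Qs = 1107.89 kN


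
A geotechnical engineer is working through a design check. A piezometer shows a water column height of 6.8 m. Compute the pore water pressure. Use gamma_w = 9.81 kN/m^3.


Using u = gamma_w * h_w
u = 9.81 * 6.8
u = 66.71 kPa


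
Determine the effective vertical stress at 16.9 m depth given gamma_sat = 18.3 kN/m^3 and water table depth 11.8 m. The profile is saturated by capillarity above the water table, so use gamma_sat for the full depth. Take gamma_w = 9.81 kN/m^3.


Total stress = gamma_sat * depth
sigma = 18.3 * 16.9 = 309.27 kPa
Pore water pressure u = gamma_w * (depth - d_wt)
u = 9.81 * (16.9 - 11.8) = 50.031 kPa
Effective stress = sigma - u
sigma' = 309.27 - 50.031 = 259.24 kPa


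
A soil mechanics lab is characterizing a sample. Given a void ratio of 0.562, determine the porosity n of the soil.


Using the relation n = e / (1 + e)
n = 0.562 / (1 + 0.562)
n = 0.562 / 1.562
n = 0.3598


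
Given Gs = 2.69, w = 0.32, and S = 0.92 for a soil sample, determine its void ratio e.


Using the relation e = Gs * w / S
e = 2.69 * 0.32 / 0.92
e = 0.9357


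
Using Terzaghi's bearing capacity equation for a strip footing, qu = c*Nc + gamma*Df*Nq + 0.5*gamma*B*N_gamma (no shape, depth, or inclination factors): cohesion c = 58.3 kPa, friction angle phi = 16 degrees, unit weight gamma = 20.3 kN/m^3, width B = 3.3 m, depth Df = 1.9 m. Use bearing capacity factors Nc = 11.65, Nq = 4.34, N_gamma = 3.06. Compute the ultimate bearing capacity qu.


Compute qu = c*Nc + gamma*Df*Nq + 0.5*gamma*B*N_gamma
Term 1: 58.3 * 11.65 = 679.195
Term 2: 20.3 * 1.9 * 4.34 = 167.3938
Term 3: 0.5 * 20.3 * 3.3 * 3.06 = 102.4947
qu = 679.195 + 167.3938 + 102.4947
qu = 949.08 kPa


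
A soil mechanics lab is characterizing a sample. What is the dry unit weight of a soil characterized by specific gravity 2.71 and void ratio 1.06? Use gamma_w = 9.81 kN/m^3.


Using gamma_d = Gs * gamma_w / (1 + e)
gamma_d = 2.71 * 9.81 / (1 + 1.06)
gamma_d = 2.71 * 9.81 / 2.06
gamma_d = 12.905 kN/m^3


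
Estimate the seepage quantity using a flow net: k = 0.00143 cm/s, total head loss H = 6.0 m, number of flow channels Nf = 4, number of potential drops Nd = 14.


Result: 2.451e-05 m^3/s per m

Derivation:
Convert k to m/s for unit consistency with H:
k = 0.00143 cm/s = 0.00143 / 100 m/s = 1.43e-05 m/s
Using q = k * H * Nf / Nd
Nf / Nd = 4 / 14 = 0.2857
q = 1.43e-05 * 6.0 * 0.2857
q = 2.451e-05 m^3/s per m


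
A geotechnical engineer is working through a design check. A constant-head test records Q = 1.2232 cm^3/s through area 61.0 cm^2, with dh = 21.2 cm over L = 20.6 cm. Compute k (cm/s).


Result: 0.019485 cm/s

Derivation:
Compute hydraulic gradient:
i = dh / L = 21.2 / 20.6 = 1.02913
Then apply Darcy's law:
k = Q / (A * i)
k = 1.2232 / (61.0 * 1.02913)
k = 1.2232 / 62.7767
k = 0.019485 cm/s


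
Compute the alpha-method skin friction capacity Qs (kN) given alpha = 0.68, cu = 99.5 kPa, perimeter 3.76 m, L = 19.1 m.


Result: 4859.07 kN

Derivation:
Using Qs = alpha * cu * perimeter * L
Qs = 0.68 * 99.5 * 3.76 * 19.1
Qs = 4859.07 kN


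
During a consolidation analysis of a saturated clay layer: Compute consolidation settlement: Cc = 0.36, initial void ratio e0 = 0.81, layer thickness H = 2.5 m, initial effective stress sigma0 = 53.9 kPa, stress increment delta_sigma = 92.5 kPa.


Using Sc = Cc * H / (1 + e0) * log10((sigma0 + delta_sigma) / sigma0)
Stress ratio = (53.9 + 92.5) / 53.9 = 2.71614
log10(2.71614) = 0.433952
Cc * H / (1 + e0) = 0.36 * 2.5 / (1 + 0.81) = 0.497238
Sc = 0.497238 * 0.433952
Sc = 0.2158 m


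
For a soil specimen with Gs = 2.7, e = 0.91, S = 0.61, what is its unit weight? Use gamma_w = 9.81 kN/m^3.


Using gamma = gamma_w * (Gs + S*e) / (1 + e)
Numerator: Gs + S*e = 2.7 + 0.61*0.91 = 3.2551
Denominator: 1 + e = 1 + 0.91 = 1.91
gamma = 9.81 * 3.2551 / 1.91
gamma = 16.719 kN/m^3


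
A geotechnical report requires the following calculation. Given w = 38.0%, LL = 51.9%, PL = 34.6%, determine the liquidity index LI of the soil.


First compute the plasticity index:
PI = LL - PL = 51.9 - 34.6 = 17.3
Then compute the liquidity index:
LI = (w - PL) / PI
LI = (38.0 - 34.6) / 17.3
LI = 0.197


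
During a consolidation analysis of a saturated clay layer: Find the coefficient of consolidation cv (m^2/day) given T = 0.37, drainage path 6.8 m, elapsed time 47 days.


Using cv = T * H_dr^2 / t
H_dr^2 = 6.8^2 = 46.24
cv = 0.37 * 46.24 / 47
cv = 0.36402 m^2/day


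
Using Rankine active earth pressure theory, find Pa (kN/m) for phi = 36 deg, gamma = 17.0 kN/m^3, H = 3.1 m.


Result: 21.21 kN/m

Derivation:
Compute active earth pressure coefficient:
Ka = tan^2(45 - phi/2) = tan^2(27.0) = 0.259616
Compute active force:
Pa = 0.5 * Ka * gamma * H^2
Pa = 0.5 * 0.259616 * 17.0 * 3.1^2
Pa = 21.21 kN/m


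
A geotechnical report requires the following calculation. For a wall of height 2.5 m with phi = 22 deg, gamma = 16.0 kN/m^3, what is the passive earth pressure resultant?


Compute passive earth pressure coefficient:
Kp = tan^2(45 + phi/2) = tan^2(56.0) = 2.197987
Compute passive force:
Pp = 0.5 * Kp * gamma * H^2
Pp = 0.5 * 2.197987 * 16.0 * 2.5^2
Pp = 109.9 kN/m


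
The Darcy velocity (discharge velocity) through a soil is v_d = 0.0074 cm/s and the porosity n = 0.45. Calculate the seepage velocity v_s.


Using v_s = v_d / n
v_s = 0.0074 / 0.45
v_s = 0.01644 cm/s


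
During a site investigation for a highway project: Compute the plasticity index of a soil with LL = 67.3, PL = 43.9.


Result: 23.4

Derivation:
Using PI = LL - PL
PI = 67.3 - 43.9
PI = 23.4


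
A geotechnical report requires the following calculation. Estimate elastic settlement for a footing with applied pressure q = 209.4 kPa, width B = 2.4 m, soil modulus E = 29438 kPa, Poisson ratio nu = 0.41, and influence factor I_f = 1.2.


Using Se = q * B * (1 - nu^2) * I_f / E
1 - nu^2 = 1 - 0.41^2 = 0.8319
Se = 209.4 * 2.4 * 0.8319 * 1.2 / 29438
Se = 0.017042 m
Convert to mm: Se = 0.017042 * 1000 = 17.042 mm


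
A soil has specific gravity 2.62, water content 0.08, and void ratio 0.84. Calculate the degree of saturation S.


Result: 0.2495

Derivation:
Using S = Gs * w / e
S = 2.62 * 0.08 / 0.84
S = 0.2495


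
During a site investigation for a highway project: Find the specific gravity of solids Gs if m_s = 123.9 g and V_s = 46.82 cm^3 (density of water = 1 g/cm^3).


Result: 2.646

Derivation:
Using Gs = m_s / (V_s * rho_w)
Since rho_w = 1 g/cm^3:
Gs = 123.9 / 46.82
Gs = 2.646


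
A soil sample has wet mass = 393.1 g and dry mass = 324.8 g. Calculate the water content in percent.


Using w = (m_wet - m_dry) / m_dry * 100
m_wet - m_dry = 393.1 - 324.8 = 68.3 g
w = 68.3 / 324.8 * 100
w = 21.03 %


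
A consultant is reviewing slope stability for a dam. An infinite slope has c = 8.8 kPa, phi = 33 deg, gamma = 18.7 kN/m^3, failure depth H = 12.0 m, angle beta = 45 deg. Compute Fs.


Using Fs = c / (gamma*H*sin(beta)*cos(beta)) + tan(phi)/tan(beta)
Cohesion contribution = 8.8 / (18.7*12.0*sin(45)*cos(45))
Cohesion contribution = 0.0784314
Friction contribution = tan(33)/tan(45) = 0.649408
Fs = 0.0784314 + 0.649408
Fs = 0.728


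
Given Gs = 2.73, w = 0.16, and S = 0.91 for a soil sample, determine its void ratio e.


Result: 0.48

Derivation:
Using the relation e = Gs * w / S
e = 2.73 * 0.16 / 0.91
e = 0.48


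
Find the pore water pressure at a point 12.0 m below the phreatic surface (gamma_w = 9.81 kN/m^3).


Using u = gamma_w * h_w
u = 9.81 * 12.0
u = 117.72 kPa


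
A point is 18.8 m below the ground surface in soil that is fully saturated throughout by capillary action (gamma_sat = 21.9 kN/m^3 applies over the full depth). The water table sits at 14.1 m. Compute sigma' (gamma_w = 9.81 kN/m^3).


Total stress = gamma_sat * depth
sigma = 21.9 * 18.8 = 411.72 kPa
Pore water pressure u = gamma_w * (depth - d_wt)
u = 9.81 * (18.8 - 14.1) = 46.107 kPa
Effective stress = sigma - u
sigma' = 411.72 - 46.107 = 365.61 kPa


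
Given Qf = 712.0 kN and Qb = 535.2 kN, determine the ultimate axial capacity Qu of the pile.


Result: 1247.2 kN

Derivation:
Using Qu = Qf + Qb
Qu = 712.0 + 535.2
Qu = 1247.2 kN


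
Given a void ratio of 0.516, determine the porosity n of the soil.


Result: 0.3404

Derivation:
Using the relation n = e / (1 + e)
n = 0.516 / (1 + 0.516)
n = 0.516 / 1.516
n = 0.3404


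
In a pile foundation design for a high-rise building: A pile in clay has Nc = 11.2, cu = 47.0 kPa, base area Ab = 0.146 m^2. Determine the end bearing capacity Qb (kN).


Result: 76.85 kN

Derivation:
Using Qb = Nc * cu * Ab
Qb = 11.2 * 47.0 * 0.146
Qb = 76.85 kN


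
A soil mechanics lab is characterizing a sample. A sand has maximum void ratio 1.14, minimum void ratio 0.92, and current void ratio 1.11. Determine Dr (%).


Using Dr = (e_max - e) / (e_max - e_min) * 100
e_max - e = 1.14 - 1.11 = 0.03
e_max - e_min = 1.14 - 0.92 = 0.22
Dr = 0.03 / 0.22 * 100
Dr = 13.64 %


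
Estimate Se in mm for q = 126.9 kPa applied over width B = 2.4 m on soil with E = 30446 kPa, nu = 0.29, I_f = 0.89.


Using Se = q * B * (1 - nu^2) * I_f / E
1 - nu^2 = 1 - 0.29^2 = 0.9159
Se = 126.9 * 2.4 * 0.9159 * 0.89 / 30446
Se = 0.008154 m
Convert to mm: Se = 0.008154 * 1000 = 8.154 mm


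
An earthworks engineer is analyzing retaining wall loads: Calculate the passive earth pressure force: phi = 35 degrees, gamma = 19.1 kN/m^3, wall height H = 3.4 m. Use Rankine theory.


Compute passive earth pressure coefficient:
Kp = tan^2(45 + phi/2) = tan^2(62.5) = 3.690172
Compute passive force:
Pp = 0.5 * Kp * gamma * H^2
Pp = 0.5 * 3.690172 * 19.1 * 3.4^2
Pp = 407.39 kN/m


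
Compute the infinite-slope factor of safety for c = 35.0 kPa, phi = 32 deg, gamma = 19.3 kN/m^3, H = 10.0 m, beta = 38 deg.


Using Fs = c / (gamma*H*sin(beta)*cos(beta)) + tan(phi)/tan(beta)
Cohesion contribution = 35.0 / (19.3*10.0*sin(38)*cos(38))
Cohesion contribution = 0.373798
Friction contribution = tan(32)/tan(38) = 0.799796
Fs = 0.373798 + 0.799796
Fs = 1.174


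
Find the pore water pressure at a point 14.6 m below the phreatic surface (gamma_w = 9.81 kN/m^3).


Using u = gamma_w * h_w
u = 9.81 * 14.6
u = 143.23 kPa


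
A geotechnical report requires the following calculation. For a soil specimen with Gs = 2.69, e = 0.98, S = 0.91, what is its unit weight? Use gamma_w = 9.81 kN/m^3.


Using gamma = gamma_w * (Gs + S*e) / (1 + e)
Numerator: Gs + S*e = 2.69 + 0.91*0.98 = 3.5818
Denominator: 1 + e = 1 + 0.98 = 1.98
gamma = 9.81 * 3.5818 / 1.98
gamma = 17.746 kN/m^3


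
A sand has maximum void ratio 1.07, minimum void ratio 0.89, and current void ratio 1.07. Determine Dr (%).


Using Dr = (e_max - e) / (e_max - e_min) * 100
e_max - e = 1.07 - 1.07 = 0.0
e_max - e_min = 1.07 - 0.89 = 0.18
Dr = 0.0 / 0.18 * 100
Dr = 0.0 %


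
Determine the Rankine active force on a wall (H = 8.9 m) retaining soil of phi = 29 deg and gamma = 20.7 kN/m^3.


Result: 284.46 kN/m

Derivation:
Compute active earth pressure coefficient:
Ka = tan^2(45 - phi/2) = tan^2(30.5) = 0.346974
Compute active force:
Pa = 0.5 * Ka * gamma * H^2
Pa = 0.5 * 0.346974 * 20.7 * 8.9^2
Pa = 284.46 kN/m


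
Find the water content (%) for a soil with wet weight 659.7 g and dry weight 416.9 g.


Using w = (m_wet - m_dry) / m_dry * 100
m_wet - m_dry = 659.7 - 416.9 = 242.8 g
w = 242.8 / 416.9 * 100
w = 58.24 %


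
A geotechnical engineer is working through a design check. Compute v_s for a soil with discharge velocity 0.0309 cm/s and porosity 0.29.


Using v_s = v_d / n
v_s = 0.0309 / 0.29
v_s = 0.10655 cm/s


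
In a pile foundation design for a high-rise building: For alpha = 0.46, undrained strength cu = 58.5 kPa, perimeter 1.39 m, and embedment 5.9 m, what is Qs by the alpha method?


Using Qs = alpha * cu * perimeter * L
Qs = 0.46 * 58.5 * 1.39 * 5.9
Qs = 220.69 kN


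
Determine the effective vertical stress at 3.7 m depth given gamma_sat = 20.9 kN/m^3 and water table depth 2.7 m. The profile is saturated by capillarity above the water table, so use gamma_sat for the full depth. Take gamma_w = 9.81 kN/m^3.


Total stress = gamma_sat * depth
sigma = 20.9 * 3.7 = 77.33 kPa
Pore water pressure u = gamma_w * (depth - d_wt)
u = 9.81 * (3.7 - 2.7) = 9.81 kPa
Effective stress = sigma - u
sigma' = 77.33 - 9.81 = 67.52 kPa


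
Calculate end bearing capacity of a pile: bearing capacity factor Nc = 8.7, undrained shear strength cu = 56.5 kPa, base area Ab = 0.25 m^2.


Using Qb = Nc * cu * Ab
Qb = 8.7 * 56.5 * 0.25
Qb = 122.89 kN


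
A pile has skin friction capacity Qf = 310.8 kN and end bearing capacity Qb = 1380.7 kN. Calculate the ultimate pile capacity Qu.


Using Qu = Qf + Qb
Qu = 310.8 + 1380.7
Qu = 1691.5 kN


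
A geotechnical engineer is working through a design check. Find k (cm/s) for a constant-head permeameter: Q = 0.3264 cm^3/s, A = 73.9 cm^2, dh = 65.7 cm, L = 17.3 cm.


Result: 0.001163 cm/s

Derivation:
Compute hydraulic gradient:
i = dh / L = 65.7 / 17.3 = 3.79769
Then apply Darcy's law:
k = Q / (A * i)
k = 0.3264 / (73.9 * 3.79769)
k = 0.3264 / 280.649
k = 0.001163 cm/s


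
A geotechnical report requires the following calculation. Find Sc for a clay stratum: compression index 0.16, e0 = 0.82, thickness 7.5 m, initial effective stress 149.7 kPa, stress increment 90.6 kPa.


Using Sc = Cc * H / (1 + e0) * log10((sigma0 + delta_sigma) / sigma0)
Stress ratio = (149.7 + 90.6) / 149.7 = 1.60521
log10(1.60521) = 0.205532
Cc * H / (1 + e0) = 0.16 * 7.5 / (1 + 0.82) = 0.659341
Sc = 0.659341 * 0.205532
Sc = 0.1355 m


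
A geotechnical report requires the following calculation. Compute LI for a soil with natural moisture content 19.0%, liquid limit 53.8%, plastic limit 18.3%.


First compute the plasticity index:
PI = LL - PL = 53.8 - 18.3 = 35.5
Then compute the liquidity index:
LI = (w - PL) / PI
LI = (19.0 - 18.3) / 35.5
LI = 0.02


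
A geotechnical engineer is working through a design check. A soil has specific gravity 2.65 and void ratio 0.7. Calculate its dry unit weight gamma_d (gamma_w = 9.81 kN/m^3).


Using gamma_d = Gs * gamma_w / (1 + e)
gamma_d = 2.65 * 9.81 / (1 + 0.7)
gamma_d = 2.65 * 9.81 / 1.7
gamma_d = 15.292 kN/m^3


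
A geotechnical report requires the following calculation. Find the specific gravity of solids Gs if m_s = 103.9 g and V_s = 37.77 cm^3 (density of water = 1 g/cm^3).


Result: 2.751

Derivation:
Using Gs = m_s / (V_s * rho_w)
Since rho_w = 1 g/cm^3:
Gs = 103.9 / 37.77
Gs = 2.751


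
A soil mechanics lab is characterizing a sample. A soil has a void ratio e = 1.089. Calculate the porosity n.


Result: 0.5213

Derivation:
Using the relation n = e / (1 + e)
n = 1.089 / (1 + 1.089)
n = 1.089 / 2.089
n = 0.5213


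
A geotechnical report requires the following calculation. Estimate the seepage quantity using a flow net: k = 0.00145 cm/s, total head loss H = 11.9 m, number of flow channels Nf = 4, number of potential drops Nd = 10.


Convert k to m/s for unit consistency with H:
k = 0.00145 cm/s = 0.00145 / 100 m/s = 1.45e-05 m/s
Using q = k * H * Nf / Nd
Nf / Nd = 4 / 10 = 0.4
q = 1.45e-05 * 11.9 * 0.4
q = 6.902e-05 m^3/s per m


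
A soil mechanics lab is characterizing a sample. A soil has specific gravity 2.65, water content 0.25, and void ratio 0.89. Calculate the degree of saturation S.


Using S = Gs * w / e
S = 2.65 * 0.25 / 0.89
S = 0.7444


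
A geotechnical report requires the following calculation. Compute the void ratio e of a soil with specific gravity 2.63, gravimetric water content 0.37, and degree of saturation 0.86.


Using the relation e = Gs * w / S
e = 2.63 * 0.37 / 0.86
e = 1.1315


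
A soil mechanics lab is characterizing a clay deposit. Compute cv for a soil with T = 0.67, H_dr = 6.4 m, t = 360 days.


Result: 0.07623 m^2/day

Derivation:
Using cv = T * H_dr^2 / t
H_dr^2 = 6.4^2 = 40.96
cv = 0.67 * 40.96 / 360
cv = 0.07623 m^2/day


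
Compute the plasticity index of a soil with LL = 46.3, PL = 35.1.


Using PI = LL - PL
PI = 46.3 - 35.1
PI = 11.2


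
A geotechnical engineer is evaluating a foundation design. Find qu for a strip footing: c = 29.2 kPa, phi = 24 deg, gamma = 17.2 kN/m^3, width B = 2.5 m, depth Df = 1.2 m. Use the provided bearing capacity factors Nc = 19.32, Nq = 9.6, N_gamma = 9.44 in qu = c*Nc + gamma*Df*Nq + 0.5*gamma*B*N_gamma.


Result: 965.25 kPa

Derivation:
Compute qu = c*Nc + gamma*Df*Nq + 0.5*gamma*B*N_gamma
Term 1: 29.2 * 19.32 = 564.144
Term 2: 17.2 * 1.2 * 9.6 = 198.144
Term 3: 0.5 * 17.2 * 2.5 * 9.44 = 202.96
qu = 564.144 + 198.144 + 202.96
qu = 965.25 kPa


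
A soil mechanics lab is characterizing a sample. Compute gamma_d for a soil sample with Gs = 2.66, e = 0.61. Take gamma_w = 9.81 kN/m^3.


Using gamma_d = Gs * gamma_w / (1 + e)
gamma_d = 2.66 * 9.81 / (1 + 0.61)
gamma_d = 2.66 * 9.81 / 1.61
gamma_d = 16.208 kN/m^3


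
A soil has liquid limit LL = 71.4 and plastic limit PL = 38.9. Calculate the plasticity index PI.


Using PI = LL - PL
PI = 71.4 - 38.9
PI = 32.5


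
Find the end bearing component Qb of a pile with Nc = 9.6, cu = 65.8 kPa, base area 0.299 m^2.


Result: 188.87 kN

Derivation:
Using Qb = Nc * cu * Ab
Qb = 9.6 * 65.8 * 0.299
Qb = 188.87 kN


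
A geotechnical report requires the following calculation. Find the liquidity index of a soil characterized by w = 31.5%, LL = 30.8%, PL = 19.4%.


First compute the plasticity index:
PI = LL - PL = 30.8 - 19.4 = 11.4
Then compute the liquidity index:
LI = (w - PL) / PI
LI = (31.5 - 19.4) / 11.4
LI = 1.061


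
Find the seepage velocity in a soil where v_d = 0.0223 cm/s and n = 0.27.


Result: 0.08259 cm/s

Derivation:
Using v_s = v_d / n
v_s = 0.0223 / 0.27
v_s = 0.08259 cm/s


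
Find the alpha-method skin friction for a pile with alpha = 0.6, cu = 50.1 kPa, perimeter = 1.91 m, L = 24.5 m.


Using Qs = alpha * cu * perimeter * L
Qs = 0.6 * 50.1 * 1.91 * 24.5
Qs = 1406.66 kN


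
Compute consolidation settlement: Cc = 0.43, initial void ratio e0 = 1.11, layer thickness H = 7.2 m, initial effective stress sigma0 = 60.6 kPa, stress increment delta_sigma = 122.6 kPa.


Using Sc = Cc * H / (1 + e0) * log10((sigma0 + delta_sigma) / sigma0)
Stress ratio = (60.6 + 122.6) / 60.6 = 3.0231
log10(3.0231) = 0.480453
Cc * H / (1 + e0) = 0.43 * 7.2 / (1 + 1.11) = 1.4673
Sc = 1.4673 * 0.480453
Sc = 0.705 m


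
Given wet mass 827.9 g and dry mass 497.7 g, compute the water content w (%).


Using w = (m_wet - m_dry) / m_dry * 100
m_wet - m_dry = 827.9 - 497.7 = 330.2 g
w = 330.2 / 497.7 * 100
w = 66.35 %
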